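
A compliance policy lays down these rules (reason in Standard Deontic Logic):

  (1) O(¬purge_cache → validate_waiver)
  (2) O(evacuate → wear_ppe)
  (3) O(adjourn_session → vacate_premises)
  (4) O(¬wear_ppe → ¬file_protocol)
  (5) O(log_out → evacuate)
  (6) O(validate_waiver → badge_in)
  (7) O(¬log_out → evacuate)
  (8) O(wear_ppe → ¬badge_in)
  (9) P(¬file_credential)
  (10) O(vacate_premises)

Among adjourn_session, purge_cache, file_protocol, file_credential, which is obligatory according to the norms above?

Premises 5 and 7 are O(log_out → evacuate) and O(¬log_out → evacuate); every ideal world satisfies log_out or ¬log_out, so in either case evacuate holds — hence O(evacuate).
With premise 2, O(evacuate → wear_ppe), the K-axiom yields O(wear_ppe).
Premise 8 is O(wear_ppe → ¬badge_in); since O(wear_ppe), deontic closure gives O(¬badge_in).
Premise 6 is O(validate_waiver → badge_in); contrapositively O(¬badge_in → ¬validate_waiver). Since O(¬badge_in) holds, K gives O(¬validate_waiver).
Premise 1 is O(¬purge_cache → validate_waiver); contrapositively O(¬validate_waiver → purge_cache). Since O(¬validate_waiver) holds, K gives O(purge_cache).
So O(purge_cache) holds — purge_cache is obligatory. None of the other listed options is made obligatory by any chain of premises.

purge_cache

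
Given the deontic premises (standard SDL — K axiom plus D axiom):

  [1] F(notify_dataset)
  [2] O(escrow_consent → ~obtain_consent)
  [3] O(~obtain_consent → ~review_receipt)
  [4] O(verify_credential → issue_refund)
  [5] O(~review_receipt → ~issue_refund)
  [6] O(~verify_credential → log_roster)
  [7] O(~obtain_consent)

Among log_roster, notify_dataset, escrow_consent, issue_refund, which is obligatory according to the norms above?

log_roster

Premise 7 states O(~obtain_consent) outright.
Applying K to premise 3 (O(~obtain_consent → ~review_receipt)) and O(~obtain_consent) yields O(~review_receipt).
Applying K to premise 5 (O(~review_receipt → ~issue_refund)) and O(~review_receipt) yields O(~issue_refund).
Premise 4 is O(verify_credential → issue_refund); contrapositively O(~issue_refund → ~verify_credential). Since O(~issue_refund) holds, K gives O(~verify_credential).
From O(~verify_credential) and premise 6, O(~verify_credential → log_roster), we obtain O(log_roster).
So O(log_roster) holds — log_roster is obligatory. None of the other listed options is made obligatory by any chain of premises.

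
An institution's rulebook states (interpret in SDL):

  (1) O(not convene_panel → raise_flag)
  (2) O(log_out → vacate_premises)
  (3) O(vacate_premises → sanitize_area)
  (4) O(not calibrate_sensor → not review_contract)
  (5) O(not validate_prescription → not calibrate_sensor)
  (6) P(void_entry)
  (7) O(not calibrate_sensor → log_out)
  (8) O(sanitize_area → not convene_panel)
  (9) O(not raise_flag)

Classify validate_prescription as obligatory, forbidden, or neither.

From premise 9 we have O(not raise_flag).
Premise 1 is O(not convene_panel → raise_flag); contrapositively O(not raise_flag → convene_panel). Since O(not raise_flag) holds, K gives O(convene_panel).
The contrapositive of premise 8 (O(sanitize_area → not convene_panel)) is O(convene_panel → not sanitize_area), and O(convene_panel) is already established, so O(not sanitize_area).
Premise 3 is O(vacate_premises → sanitize_area); contrapositively O(not sanitize_area → not vacate_premises). Since O(not sanitize_area) holds, K gives O(not vacate_premises).
Premise 2, O(log_out → vacate_premises), contraposes to O(not vacate_premises → not log_out); with O(not vacate_premises) we get O(not log_out).
The contrapositive of premise 7 (O(not calibrate_sensor → log_out)) is O(not log_out → calibrate_sensor), and O(not log_out) is already established, so O(calibrate_sensor).
Premise 5 is O(not validate_prescription → not calibrate_sensor); contrapositively O(calibrate_sensor → validate_prescription). Since O(calibrate_sensor) holds, K gives O(validate_prescription).
Premises 4, 6 do not contribute to this derivation.
Hence validate_prescription is obligatory.

Obligatory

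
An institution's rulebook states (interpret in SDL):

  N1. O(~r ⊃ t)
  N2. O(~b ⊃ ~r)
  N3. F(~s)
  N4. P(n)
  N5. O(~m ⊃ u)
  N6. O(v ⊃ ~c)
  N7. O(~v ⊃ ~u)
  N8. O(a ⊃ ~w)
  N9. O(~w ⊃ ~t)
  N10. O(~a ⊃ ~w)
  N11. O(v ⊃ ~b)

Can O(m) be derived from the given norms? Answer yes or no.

Premises 10 and 8 cover both cases: O(~a ⊃ ~w) and O(a ⊃ ~w). Since ~a ∨ a is a tautology, O(~w) follows.
Applying K to premise 9 (O(~w ⊃ ~t)) and O(~w) yields O(~t).
Premise 1, O(~r ⊃ t), contraposes to O(~t ⊃ r); with O(~t) we get O(r).
Premise 2, O(~b ⊃ ~r), contraposes to O(r ⊃ b); with O(r) we get O(b).
The contrapositive of premise 11 (O(v ⊃ ~b)) is O(b ⊃ ~v), and O(b) is already established, so O(~v).
From O(~v) and premise 7, O(~v ⊃ ~u), we obtain O(~u).
Premise 5, O(~m ⊃ u), contraposes to O(~u ⊃ m); with O(~u) we get O(m).
Premises 3, 4, 6 do not contribute to this derivation.
So O(m) follows.

Yes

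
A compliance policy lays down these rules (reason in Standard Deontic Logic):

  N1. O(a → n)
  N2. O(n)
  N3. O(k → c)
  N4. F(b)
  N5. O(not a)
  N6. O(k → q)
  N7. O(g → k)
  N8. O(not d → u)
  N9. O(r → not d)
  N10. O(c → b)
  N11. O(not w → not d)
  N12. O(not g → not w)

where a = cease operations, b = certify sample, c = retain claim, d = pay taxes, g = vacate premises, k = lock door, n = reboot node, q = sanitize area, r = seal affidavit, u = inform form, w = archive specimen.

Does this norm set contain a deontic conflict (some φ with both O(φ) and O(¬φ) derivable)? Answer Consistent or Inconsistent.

Premise 1 is O(a → n); even if O(n) held, inferring O(a) would be affirming the consequent — invalid.
So O(a) is not derivable, and the apparent clash with O(not a) does not arise.
A world satisfying every obligation exists (e.g. a=false, b=false, c=false, d=false, g=false, k=false, n=true, q=false, r=false, u=true, w=false); no atom is both obligatory and forbidden, so the set is consistent.

Consistent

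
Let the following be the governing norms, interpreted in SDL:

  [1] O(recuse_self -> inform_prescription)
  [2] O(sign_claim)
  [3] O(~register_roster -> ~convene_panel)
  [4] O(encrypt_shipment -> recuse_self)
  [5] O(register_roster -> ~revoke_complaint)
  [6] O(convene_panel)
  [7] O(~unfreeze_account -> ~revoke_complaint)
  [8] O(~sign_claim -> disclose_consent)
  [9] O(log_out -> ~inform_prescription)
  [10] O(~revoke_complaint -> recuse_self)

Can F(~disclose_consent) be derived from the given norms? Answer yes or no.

No

Premise 8 is O(~sign_claim -> disclose_consent), but O(~sign_claim) is not derivable from the premises, so it does not yield O(disclose_consent).
No other premise forces O(disclose_consent). An ideal world satisfying every premise can still have ~disclose_consent true, so F(~disclose_consent) is not derivable.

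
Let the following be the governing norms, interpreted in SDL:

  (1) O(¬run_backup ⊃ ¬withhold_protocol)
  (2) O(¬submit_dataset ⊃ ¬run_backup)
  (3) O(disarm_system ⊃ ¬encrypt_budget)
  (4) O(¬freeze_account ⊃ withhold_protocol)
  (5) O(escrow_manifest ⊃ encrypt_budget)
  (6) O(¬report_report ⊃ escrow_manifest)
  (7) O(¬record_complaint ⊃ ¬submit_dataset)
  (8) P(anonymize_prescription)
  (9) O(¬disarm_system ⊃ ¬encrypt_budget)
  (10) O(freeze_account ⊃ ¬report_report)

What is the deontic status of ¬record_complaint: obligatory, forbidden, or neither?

Forbidden

Premises 3 and 9 are O(disarm_system ⊃ ¬encrypt_budget) and O(¬disarm_system ⊃ ¬encrypt_budget); every ideal world satisfies disarm_system or ¬disarm_system, so in either case ¬encrypt_budget holds — hence O(¬encrypt_budget).
The contrapositive of premise 5 (O(escrow_manifest ⊃ encrypt_budget)) is O(¬encrypt_budget ⊃ ¬escrow_manifest), and O(¬encrypt_budget) is already established, so O(¬escrow_manifest).
Premise 6 is O(¬report_report ⊃ escrow_manifest); contrapositively O(¬escrow_manifest ⊃ report_report). Since O(¬escrow_manifest) holds, K gives O(report_report).
Premise 10, O(freeze_account ⊃ ¬report_report), contraposes to O(report_report ⊃ ¬freeze_account); with O(report_report) we get O(¬freeze_account).
Premise 4 is O(¬freeze_account ⊃ withhold_protocol); since O(¬freeze_account), deontic closure gives O(withhold_protocol).
The contrapositive of premise 1 (O(¬run_backup ⊃ ¬withhold_protocol)) is O(withhold_protocol ⊃ run_backup), and O(withhold_protocol) is already established, so O(run_backup).
Premise 2 is O(¬submit_dataset ⊃ ¬run_backup); contrapositively O(run_backup ⊃ submit_dataset). Since O(run_backup) holds, K gives O(submit_dataset).
Premise 7, O(¬record_complaint ⊃ ¬submit_dataset), contraposes to O(submit_dataset ⊃ record_complaint); with O(submit_dataset) we get O(record_complaint).
Premise 8 does not contribute to this derivation.
Thus O(record_complaint), which is F(¬record_complaint): ¬record_complaint is forbidden.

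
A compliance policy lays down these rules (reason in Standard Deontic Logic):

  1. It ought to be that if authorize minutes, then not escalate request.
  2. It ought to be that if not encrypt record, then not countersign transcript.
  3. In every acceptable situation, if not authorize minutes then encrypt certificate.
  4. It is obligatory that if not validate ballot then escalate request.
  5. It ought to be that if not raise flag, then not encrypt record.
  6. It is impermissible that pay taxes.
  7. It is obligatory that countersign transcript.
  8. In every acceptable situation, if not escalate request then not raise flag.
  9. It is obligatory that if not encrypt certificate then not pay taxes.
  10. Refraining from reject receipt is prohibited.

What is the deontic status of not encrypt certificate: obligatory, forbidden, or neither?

Premise 7 states O(countersign_transcript) outright.
Premise 2 is O(¬encrypt_record → ¬countersign_transcript); contrapositively O(countersign_transcript → encrypt_record). Since O(countersign_transcript) holds, K gives O(encrypt_record).
Premise 5 is O(¬raise_flag → ¬encrypt_record); contrapositively O(encrypt_record → raise_flag). Since O(encrypt_record) holds, K gives O(raise_flag).
The contrapositive of premise 8 (O(¬escalate_request → ¬raise_flag)) is O(raise_flag → escalate_request), and O(raise_flag) is already established, so O(escalate_request).
The contrapositive of premise 1 (O(authorize_minutes → ¬escalate_request)) is O(escalate_request → ¬authorize_minutes), and O(escalate_request) is already established, so O(¬authorize_minutes).
Premise 3 is O(¬authorize_minutes → encrypt_certificate); since O(¬authorize_minutes), deontic closure gives O(encrypt_certificate).
Premises 4, 6, 9, 10 do not contribute to this derivation.
Thus O(encrypt_certificate), which is F(¬encrypt_certificate): ¬encrypt_certificate is forbidden.

Forbidden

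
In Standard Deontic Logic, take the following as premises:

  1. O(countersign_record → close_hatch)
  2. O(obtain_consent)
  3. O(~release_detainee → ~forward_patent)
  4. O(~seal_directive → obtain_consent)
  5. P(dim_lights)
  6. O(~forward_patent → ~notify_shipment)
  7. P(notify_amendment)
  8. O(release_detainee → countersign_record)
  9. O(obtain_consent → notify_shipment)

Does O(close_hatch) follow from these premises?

Yes

Premise 2 gives O(obtain_consent).
From O(obtain_consent) and premise 9, O(obtain_consent → notify_shipment), we obtain O(notify_shipment).
Premise 6, O(~forward_patent → ~notify_shipment), contraposes to O(notify_shipment → forward_patent); with O(notify_shipment) we get O(forward_patent).
Premise 3 is O(~release_detainee → ~forward_patent); contrapositively O(forward_patent → release_detainee). Since O(forward_patent) holds, K gives O(release_detainee).
Applying K to premise 8 (O(release_detainee → countersign_record)) and O(release_detainee) yields O(countersign_record).
With premise 1, O(countersign_record → close_hatch), the K-axiom yields O(close_hatch).
Premises 4, 5, 7 do not contribute to this derivation.
So O(close_hatch) follows.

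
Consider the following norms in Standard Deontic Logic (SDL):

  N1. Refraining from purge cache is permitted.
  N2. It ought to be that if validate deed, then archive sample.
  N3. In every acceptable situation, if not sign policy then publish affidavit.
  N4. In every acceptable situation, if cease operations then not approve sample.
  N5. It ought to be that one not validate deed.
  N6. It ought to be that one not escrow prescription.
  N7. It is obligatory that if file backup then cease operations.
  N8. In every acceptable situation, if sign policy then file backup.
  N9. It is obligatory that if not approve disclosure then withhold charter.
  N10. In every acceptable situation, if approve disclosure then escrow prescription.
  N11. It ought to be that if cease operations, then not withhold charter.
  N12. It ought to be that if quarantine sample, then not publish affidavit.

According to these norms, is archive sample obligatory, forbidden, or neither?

Premise 2 is O(validate_deed → archive_sample), but O(validate_deed) is not derivable from the premises, so it does not yield O(archive_sample).
No premise or chain of K-axiom applications forces O(archive_sample), and none forces O(¬archive_sample). So archive_sample is neither obligatory nor forbidden under these norms.

Neither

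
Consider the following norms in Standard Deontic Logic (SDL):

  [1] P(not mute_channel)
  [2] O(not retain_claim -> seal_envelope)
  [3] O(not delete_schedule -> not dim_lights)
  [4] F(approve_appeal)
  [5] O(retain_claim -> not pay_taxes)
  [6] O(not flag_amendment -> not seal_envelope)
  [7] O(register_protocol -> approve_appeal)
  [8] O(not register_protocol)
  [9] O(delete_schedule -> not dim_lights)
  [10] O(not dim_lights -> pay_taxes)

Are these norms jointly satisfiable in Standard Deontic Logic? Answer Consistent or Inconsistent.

Consistent

Premise 7 is O(register_protocol -> approve_appeal), but O(register_protocol) is not derivable from the premises, so it does not yield O(approve_appeal).
So O(approve_appeal) is not derivable, and the apparent clash with O(not approve_appeal) does not arise.
A world satisfying every obligation exists (e.g. approve_appeal=false, delete_schedule=false, dim_lights=false, flag_amendment=true, mute_channel=false, pay_taxes=true, register_protocol=false, retain_claim=false, seal_envelope=true); no atom is both obligatory and forbidden, so the set is consistent.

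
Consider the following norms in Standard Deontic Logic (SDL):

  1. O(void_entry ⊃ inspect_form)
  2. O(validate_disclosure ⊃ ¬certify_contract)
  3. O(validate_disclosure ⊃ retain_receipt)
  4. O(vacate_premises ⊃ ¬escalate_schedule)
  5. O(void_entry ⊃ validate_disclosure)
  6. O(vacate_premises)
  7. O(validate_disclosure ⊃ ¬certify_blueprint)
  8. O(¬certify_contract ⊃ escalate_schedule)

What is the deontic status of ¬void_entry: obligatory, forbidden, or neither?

Obligatory

Premise 6 gives O(vacate_premises).
With premise 4, O(vacate_premises ⊃ ¬escalate_schedule), the K-axiom yields O(¬escalate_schedule).
Premise 8 is O(¬certify_contract ⊃ escalate_schedule); contrapositively O(¬escalate_schedule ⊃ certify_contract). Since O(¬escalate_schedule) holds, K gives O(certify_contract).
The contrapositive of premise 2 (O(validate_disclosure ⊃ ¬certify_contract)) is O(certify_contract ⊃ ¬validate_disclosure), and O(certify_contract) is already established, so O(¬validate_disclosure).
The contrapositive of premise 5 (O(void_entry ⊃ validate_disclosure)) is O(¬validate_disclosure ⊃ ¬void_entry), and O(¬validate_disclosure) is already established, so O(¬void_entry).
Premises 1, 3, 7 do not contribute to this derivation.
Hence ¬void_entry is obligatory.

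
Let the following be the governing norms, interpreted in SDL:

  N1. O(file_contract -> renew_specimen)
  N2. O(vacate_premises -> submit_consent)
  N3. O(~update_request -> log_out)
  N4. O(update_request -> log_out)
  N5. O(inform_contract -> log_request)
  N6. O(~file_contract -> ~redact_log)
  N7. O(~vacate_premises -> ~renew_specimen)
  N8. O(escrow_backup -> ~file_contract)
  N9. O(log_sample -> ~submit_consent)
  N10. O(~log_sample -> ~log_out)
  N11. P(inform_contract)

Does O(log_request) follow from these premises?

Premise 5 is O(inform_contract -> log_request), but O(inform_contract) is not derivable from the premises (the permission P(inform_contract) asserts only ~O(~inform_contract), not O(inform_contract)), so it does not yield O(log_request).
No other premise forces O(log_request). An ideal world satisfying every premise can still have log_request false, so O(log_request) is not derivable.

No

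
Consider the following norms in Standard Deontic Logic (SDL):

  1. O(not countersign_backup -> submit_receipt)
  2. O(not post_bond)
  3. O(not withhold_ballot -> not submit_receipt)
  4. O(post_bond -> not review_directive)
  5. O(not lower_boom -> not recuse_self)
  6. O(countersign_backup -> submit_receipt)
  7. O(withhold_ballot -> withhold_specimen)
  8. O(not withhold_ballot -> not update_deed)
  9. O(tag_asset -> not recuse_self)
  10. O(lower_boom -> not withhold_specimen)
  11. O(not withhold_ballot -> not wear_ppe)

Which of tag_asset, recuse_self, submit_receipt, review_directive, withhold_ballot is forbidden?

recuse_self

Premises 1 and 6 are O(not countersign_backup -> submit_receipt) and O(countersign_backup -> submit_receipt); every ideal world satisfies not countersign_backup or countersign_backup, so in either case submit_receipt holds — hence O(submit_receipt).
Premise 3, O(not withhold_ballot -> not submit_receipt), contraposes to O(submit_receipt -> withhold_ballot); with O(submit_receipt) we get O(withhold_ballot).
From O(withhold_ballot) and premise 7, O(withhold_ballot -> withhold_specimen), we obtain O(withhold_specimen).
Premise 10, O(lower_boom -> not withhold_specimen), contraposes to O(withhold_specimen -> not lower_boom); with O(withhold_specimen) we get O(not lower_boom).
With premise 5, O(not lower_boom -> not recuse_self), the K-axiom yields O(not recuse_self).
So O(not recuse_self) holds, i.e. recuse_self is forbidden. None of the other listed options is forbidden under the premises.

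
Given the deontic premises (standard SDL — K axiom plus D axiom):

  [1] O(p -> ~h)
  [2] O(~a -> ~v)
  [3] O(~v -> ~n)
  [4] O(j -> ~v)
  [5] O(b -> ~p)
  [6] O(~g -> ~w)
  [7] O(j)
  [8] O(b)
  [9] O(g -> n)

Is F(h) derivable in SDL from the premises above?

Premise 1 is O(p -> ~h), but O(p) is not derivable from the premises, so it does not yield O(~h).
No other premise forces O(~h). An ideal world satisfying every premise can still have h true, so F(h) is not derivable.

No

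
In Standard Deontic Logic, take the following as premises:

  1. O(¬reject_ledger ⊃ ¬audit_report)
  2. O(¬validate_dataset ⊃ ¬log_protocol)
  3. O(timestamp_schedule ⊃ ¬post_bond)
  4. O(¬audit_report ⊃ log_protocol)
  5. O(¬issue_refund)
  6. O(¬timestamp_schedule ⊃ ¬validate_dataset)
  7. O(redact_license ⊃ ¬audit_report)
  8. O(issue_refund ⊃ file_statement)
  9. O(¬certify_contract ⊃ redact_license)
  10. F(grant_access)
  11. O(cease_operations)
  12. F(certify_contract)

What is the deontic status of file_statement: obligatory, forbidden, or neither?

Premise 8 is O(issue_refund ⊃ file_statement), but O(issue_refund) is not derivable from the premises, so it does not yield O(file_statement).
No premise or chain of K-axiom applications forces O(file_statement), and none forces O(¬file_statement). So file_statement is neither obligatory nor forbidden under these norms.

Neither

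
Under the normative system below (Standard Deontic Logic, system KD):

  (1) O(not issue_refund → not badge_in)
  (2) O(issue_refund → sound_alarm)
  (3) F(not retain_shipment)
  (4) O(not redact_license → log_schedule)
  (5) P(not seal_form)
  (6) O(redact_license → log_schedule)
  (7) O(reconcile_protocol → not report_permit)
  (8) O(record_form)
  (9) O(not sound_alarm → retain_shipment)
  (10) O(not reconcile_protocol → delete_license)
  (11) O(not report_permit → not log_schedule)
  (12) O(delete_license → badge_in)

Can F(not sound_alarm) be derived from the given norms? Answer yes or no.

By case analysis on redact_license: premise 6 gives O(redact_license → log_schedule) and premise 4 gives O(not redact_license → log_schedule), so O(log_schedule) either way.
The contrapositive of premise 11 (O(not report_permit → not log_schedule)) is O(log_schedule → report_permit), and O(log_schedule) is already established, so O(report_permit).
The contrapositive of premise 7 (O(reconcile_protocol → not report_permit)) is O(report_permit → not reconcile_protocol), and O(report_permit) is already established, so O(not reconcile_protocol).
From O(not reconcile_protocol) and premise 10, O(not reconcile_protocol → delete_license), we obtain O(delete_license).
Applying K to premise 12 (O(delete_license → badge_in)) and O(delete_license) yields O(badge_in).
Premise 1 is O(not issue_refund → not badge_in); contrapositively O(badge_in → issue_refund). Since O(badge_in) holds, K gives O(issue_refund).
With premise 2, O(issue_refund → sound_alarm), the K-axiom yields O(sound_alarm).
Premises 3, 5, 8, 9 do not contribute to this derivation.
So O(sound_alarm) holds, i.e. F(not sound_alarm). The claim follows.

Yes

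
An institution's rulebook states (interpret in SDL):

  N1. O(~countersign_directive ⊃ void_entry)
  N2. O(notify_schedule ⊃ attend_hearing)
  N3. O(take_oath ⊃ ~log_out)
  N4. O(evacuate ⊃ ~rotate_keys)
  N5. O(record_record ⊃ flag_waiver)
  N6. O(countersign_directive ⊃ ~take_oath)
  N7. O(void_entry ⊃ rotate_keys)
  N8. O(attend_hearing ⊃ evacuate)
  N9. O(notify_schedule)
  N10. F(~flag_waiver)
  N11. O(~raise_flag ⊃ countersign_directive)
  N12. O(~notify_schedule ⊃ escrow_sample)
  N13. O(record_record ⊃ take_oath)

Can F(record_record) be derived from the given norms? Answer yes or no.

Yes

Premise 9 states O(notify_schedule) outright.
With premise 2, O(notify_schedule ⊃ attend_hearing), the K-axiom yields O(attend_hearing).
With premise 8, O(attend_hearing ⊃ evacuate), the K-axiom yields O(evacuate).
Premise 4 is O(evacuate ⊃ ~rotate_keys); since O(evacuate), deontic closure gives O(~rotate_keys).
Premise 7 is O(void_entry ⊃ rotate_keys); contrapositively O(~rotate_keys ⊃ ~void_entry). Since O(~rotate_keys) holds, K gives O(~void_entry).
Premise 1 is O(~countersign_directive ⊃ void_entry); contrapositively O(~void_entry ⊃ countersign_directive). Since O(~void_entry) holds, K gives O(countersign_directive).
From O(countersign_directive) and premise 6, O(countersign_directive ⊃ ~take_oath), we obtain O(~take_oath).
Premise 13, O(record_record ⊃ take_oath), contraposes to O(~take_oath ⊃ ~record_record); with O(~take_oath) we get O(~record_record).
Premises 3, 5, 10, 11, 12 do not contribute to this derivation.
So O(~record_record) holds, i.e. F(record_record). The claim follows.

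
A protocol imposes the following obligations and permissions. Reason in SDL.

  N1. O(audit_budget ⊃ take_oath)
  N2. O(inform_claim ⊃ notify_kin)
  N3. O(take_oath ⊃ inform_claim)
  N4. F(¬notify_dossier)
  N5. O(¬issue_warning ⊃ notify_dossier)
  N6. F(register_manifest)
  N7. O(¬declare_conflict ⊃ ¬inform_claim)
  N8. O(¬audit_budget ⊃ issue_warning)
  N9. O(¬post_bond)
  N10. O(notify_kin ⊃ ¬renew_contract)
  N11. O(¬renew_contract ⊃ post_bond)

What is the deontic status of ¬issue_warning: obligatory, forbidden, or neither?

Forbidden

Premise 9 states O(¬post_bond) outright.
Premise 11 is O(¬renew_contract ⊃ post_bond); contrapositively O(¬post_bond ⊃ renew_contract). Since O(¬post_bond) holds, K gives O(renew_contract).
Premise 10 is O(notify_kin ⊃ ¬renew_contract); contrapositively O(renew_contract ⊃ ¬notify_kin). Since O(renew_contract) holds, K gives O(¬notify_kin).
The contrapositive of premise 2 (O(inform_claim ⊃ notify_kin)) is O(¬notify_kin ⊃ ¬inform_claim), and O(¬notify_kin) is already established, so O(¬inform_claim).
Premise 3, O(take_oath ⊃ inform_claim), contraposes to O(¬inform_claim ⊃ ¬take_oath); with O(¬inform_claim) we get O(¬take_oath).
Premise 1 is O(audit_budget ⊃ take_oath); contrapositively O(¬take_oath ⊃ ¬audit_budget). Since O(¬take_oath) holds, K gives O(¬audit_budget).
With premise 8, O(¬audit_budget ⊃ issue_warning), the K-axiom yields O(issue_warning).
Premises 4, 5, 6, 7 do not contribute to this derivation.
Thus O(issue_warning), which is F(¬issue_warning): ¬issue_warning is forbidden.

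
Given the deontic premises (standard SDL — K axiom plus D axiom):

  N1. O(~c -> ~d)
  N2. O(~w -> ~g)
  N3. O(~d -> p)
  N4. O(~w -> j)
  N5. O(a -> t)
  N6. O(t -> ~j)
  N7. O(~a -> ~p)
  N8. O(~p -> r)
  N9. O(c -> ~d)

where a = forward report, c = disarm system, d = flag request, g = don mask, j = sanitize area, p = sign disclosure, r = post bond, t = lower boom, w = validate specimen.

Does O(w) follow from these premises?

Yes

Premises 9 and 1 cover both cases: O(c -> ~d) and O(~c -> ~d). Since c ∨ ~c is a tautology, O(~d) follows.
From O(~d) and premise 3, O(~d -> p), we obtain O(p).
The contrapositive of premise 7 (O(~a -> ~p)) is O(p -> a), and O(p) is already established, so O(a).
With premise 5, O(a -> t), the K-axiom yields O(t).
Premise 6 is O(t -> ~j); since O(t), deontic closure gives O(~j).
The contrapositive of premise 4 (O(~w -> j)) is O(~j -> w), and O(~j) is already established, so O(w).
Premises 2, 8 do not contribute to this derivation.
So O(w) follows.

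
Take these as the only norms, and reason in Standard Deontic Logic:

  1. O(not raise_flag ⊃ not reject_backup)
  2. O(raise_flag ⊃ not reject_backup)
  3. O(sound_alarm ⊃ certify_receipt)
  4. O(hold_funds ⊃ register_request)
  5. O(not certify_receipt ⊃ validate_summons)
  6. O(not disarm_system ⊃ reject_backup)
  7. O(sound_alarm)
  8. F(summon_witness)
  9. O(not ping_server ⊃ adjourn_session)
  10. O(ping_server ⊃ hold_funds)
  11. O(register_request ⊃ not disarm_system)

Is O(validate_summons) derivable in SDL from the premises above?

No

Premise 5 is O(not certify_receipt ⊃ validate_summons), but O(not certify_receipt) is not derivable from the premises, so it does not yield O(validate_summons).
No other premise forces O(validate_summons). An ideal world satisfying every premise can still have validate_summons false, so O(validate_summons) is not derivable.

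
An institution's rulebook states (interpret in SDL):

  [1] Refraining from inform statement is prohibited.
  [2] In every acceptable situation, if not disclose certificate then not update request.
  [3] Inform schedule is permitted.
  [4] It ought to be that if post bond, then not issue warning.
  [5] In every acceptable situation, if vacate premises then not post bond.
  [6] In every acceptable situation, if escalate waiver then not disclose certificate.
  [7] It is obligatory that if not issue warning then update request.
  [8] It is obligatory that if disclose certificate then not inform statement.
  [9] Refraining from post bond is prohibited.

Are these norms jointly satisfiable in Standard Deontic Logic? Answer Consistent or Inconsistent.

Inconsistent

Premise 1, F(¬inform_statement), is equivalent to O(inform_statement).
The contrapositive of premise 8 (O(disclose_certificate → ¬inform_statement)) is O(inform_statement → ¬disclose_certificate), and O(inform_statement) is already established, so O(¬disclose_certificate).
Applying K to premise 2 (O(¬disclose_certificate → ¬update_request)) and O(¬disclose_certificate) yields O(¬update_request).
Premise 7, O(¬issue_warning → update_request), contraposes to O(¬update_request → issue_warning); with O(¬update_request) we get O(issue_warning).
The contrapositive of premise 4 (O(post_bond → ¬issue_warning)) is O(issue_warning → ¬post_bond), and O(issue_warning) is already established, so O(¬post_bond).
But premise 9, F(¬post_bond), means O(post_bond).
We now have both O(¬post_bond) and O(post_bond) — post_bond is simultaneously obligatory and forbidden, violating the D-axiom.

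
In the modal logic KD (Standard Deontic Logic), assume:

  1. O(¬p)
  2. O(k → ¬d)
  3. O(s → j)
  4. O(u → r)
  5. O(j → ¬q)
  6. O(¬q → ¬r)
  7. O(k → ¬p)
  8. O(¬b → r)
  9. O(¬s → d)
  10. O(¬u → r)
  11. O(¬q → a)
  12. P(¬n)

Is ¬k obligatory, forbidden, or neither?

Obligatory

Premises 4 and 10 cover both cases: O(u → r) and O(¬u → r). Since u ∨ ¬u is a tautology, O(r) follows.
Premise 6 is O(¬q → ¬r); contrapositively O(r → q). Since O(r) holds, K gives O(q).
Premise 5, O(j → ¬q), contraposes to O(q → ¬j); with O(q) we get O(¬j).
The contrapositive of premise 3 (O(s → j)) is O(¬j → ¬s), and O(¬j) is already established, so O(¬s).
Premise 9 is O(¬s → d); since O(¬s), deontic closure gives O(d).
Premise 2 is O(k → ¬d); contrapositively O(d → ¬k). Since O(d) holds, K gives O(¬k).
Premises 1, 7, 8, 11, 12 do not contribute to this derivation.
Hence ¬k is obligatory.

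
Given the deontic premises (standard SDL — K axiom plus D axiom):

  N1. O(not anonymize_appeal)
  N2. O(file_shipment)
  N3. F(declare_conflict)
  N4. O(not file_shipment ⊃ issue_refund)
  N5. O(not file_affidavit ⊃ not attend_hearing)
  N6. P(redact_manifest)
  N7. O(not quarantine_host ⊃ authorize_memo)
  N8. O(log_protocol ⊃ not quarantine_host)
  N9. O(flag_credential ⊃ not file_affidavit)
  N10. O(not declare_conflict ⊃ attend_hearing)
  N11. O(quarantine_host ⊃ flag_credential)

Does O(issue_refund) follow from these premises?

Premise 4 is O(not file_shipment ⊃ issue_refund), but O(not file_shipment) is not derivable from the premises, so it does not yield O(issue_refund).
No other premise forces O(issue_refund). An ideal world satisfying every premise can still have issue_refund false, so O(issue_refund) is not derivable.

No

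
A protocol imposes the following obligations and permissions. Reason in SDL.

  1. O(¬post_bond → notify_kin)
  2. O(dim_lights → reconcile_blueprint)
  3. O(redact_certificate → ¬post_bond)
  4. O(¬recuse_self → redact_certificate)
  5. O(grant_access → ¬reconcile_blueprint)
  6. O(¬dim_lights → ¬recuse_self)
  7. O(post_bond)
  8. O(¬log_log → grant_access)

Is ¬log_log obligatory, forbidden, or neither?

Premise 7 gives O(post_bond).
Premise 3, O(redact_certificate → ¬post_bond), contraposes to O(post_bond → ¬redact_certificate); with O(post_bond) we get O(¬redact_certificate).
Premise 4, O(¬recuse_self → redact_certificate), contraposes to O(¬redact_certificate → recuse_self); with O(¬redact_certificate) we get O(recuse_self).
Premise 6 is O(¬dim_lights → ¬recuse_self); contrapositively O(recuse_self → dim_lights). Since O(recuse_self) holds, K gives O(dim_lights).
Applying K to premise 2 (O(dim_lights → reconcile_blueprint)) and O(dim_lights) yields O(reconcile_blueprint).
The contrapositive of premise 5 (O(grant_access → ¬reconcile_blueprint)) is O(reconcile_blueprint → ¬grant_access), and O(reconcile_blueprint) is already established, so O(¬grant_access).
Premise 8 is O(¬log_log → grant_access); contrapositively O(¬grant_access → log_log). Since O(¬grant_access) holds, K gives O(log_log).
Premise 1 does not contribute to this derivation.
Thus O(log_log), which is F(¬log_log): ¬log_log is forbidden.

Forbidden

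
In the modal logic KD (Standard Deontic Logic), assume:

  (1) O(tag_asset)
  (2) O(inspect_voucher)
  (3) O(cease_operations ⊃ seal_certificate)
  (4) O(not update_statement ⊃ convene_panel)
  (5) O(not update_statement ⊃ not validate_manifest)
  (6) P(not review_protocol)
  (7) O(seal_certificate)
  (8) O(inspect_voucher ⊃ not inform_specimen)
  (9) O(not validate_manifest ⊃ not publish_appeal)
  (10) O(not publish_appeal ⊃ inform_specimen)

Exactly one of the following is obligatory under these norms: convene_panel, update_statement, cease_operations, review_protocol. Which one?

update_statement

Premise 2 gives O(inspect_voucher).
With premise 8, O(inspect_voucher ⊃ not inform_specimen), the K-axiom yields O(not inform_specimen).
The contrapositive of premise 10 (O(not publish_appeal ⊃ inform_specimen)) is O(not inform_specimen ⊃ publish_appeal), and O(not inform_specimen) is already established, so O(publish_appeal).
The contrapositive of premise 9 (O(not validate_manifest ⊃ not publish_appeal)) is O(publish_appeal ⊃ validate_manifest), and O(publish_appeal) is already established, so O(validate_manifest).
The contrapositive of premise 5 (O(not update_statement ⊃ not validate_manifest)) is O(validate_manifest ⊃ update_statement), and O(validate_manifest) is already established, so O(update_statement).
So O(update_statement) holds — update_statement is obligatory. None of the other listed options is made obligatory by any chain of premises.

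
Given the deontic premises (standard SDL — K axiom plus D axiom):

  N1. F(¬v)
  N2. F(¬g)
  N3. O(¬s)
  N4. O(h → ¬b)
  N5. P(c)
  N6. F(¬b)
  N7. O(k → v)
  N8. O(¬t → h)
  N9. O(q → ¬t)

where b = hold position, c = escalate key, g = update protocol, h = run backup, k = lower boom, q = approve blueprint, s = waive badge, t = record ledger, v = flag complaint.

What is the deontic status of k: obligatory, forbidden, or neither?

Premise 7 is O(k → v); even if O(v) held, inferring O(k) would be affirming the consequent — invalid.
No premise or chain of K-axiom applications forces O(k), and none forces O(¬k). So k is neither obligatory nor forbidden under these norms.

Neither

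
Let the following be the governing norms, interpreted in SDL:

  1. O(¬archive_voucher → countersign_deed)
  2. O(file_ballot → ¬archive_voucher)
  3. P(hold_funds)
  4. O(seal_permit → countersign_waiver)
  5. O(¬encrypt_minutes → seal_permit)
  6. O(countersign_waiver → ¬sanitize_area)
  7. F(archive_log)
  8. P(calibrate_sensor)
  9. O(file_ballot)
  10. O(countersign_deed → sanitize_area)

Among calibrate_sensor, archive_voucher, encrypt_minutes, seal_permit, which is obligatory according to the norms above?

Premise 9 gives O(file_ballot).
From O(file_ballot) and premise 2, O(file_ballot → ¬archive_voucher), we obtain O(¬archive_voucher).
Premise 1 is O(¬archive_voucher → countersign_deed); since O(¬archive_voucher), deontic closure gives O(countersign_deed).
Applying K to premise 10 (O(countersign_deed → sanitize_area)) and O(countersign_deed) yields O(sanitize_area).
Premise 6 is O(countersign_waiver → ¬sanitize_area); contrapositively O(sanitize_area → ¬countersign_waiver). Since O(sanitize_area) holds, K gives O(¬countersign_waiver).
Premise 4, O(seal_permit → countersign_waiver), contraposes to O(¬countersign_waiver → ¬seal_permit); with O(¬countersign_waiver) we get O(¬seal_permit).
Premise 5, O(¬encrypt_minutes → seal_permit), contraposes to O(¬seal_permit → encrypt_minutes); with O(¬seal_permit) we get O(encrypt_minutes).
So O(encrypt_minutes) holds — encrypt_minutes is obligatory. None of the other listed options is made obligatory by any chain of premises.

encrypt_minutes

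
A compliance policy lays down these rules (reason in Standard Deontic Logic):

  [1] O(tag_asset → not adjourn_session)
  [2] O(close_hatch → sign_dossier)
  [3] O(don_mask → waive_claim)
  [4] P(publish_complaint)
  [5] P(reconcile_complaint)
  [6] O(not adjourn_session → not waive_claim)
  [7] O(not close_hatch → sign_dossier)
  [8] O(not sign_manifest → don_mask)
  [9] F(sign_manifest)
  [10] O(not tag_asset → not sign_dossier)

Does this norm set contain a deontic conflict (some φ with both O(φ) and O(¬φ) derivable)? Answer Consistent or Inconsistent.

Inconsistent

By case analysis on not close_hatch: premise 7 gives O(not close_hatch → sign_dossier) and premise 2 gives O(close_hatch → sign_dossier), so O(sign_dossier) either way.
Premise 10 is O(not tag_asset → not sign_dossier); contrapositively O(sign_dossier → tag_asset). Since O(sign_dossier) holds, K gives O(tag_asset).
Applying K to premise 1 (O(tag_asset → not adjourn_session)) and O(tag_asset) yields O(not adjourn_session).
From O(not adjourn_session) and premise 6, O(not adjourn_session → not waive_claim), we obtain O(not waive_claim).
The contrapositive of premise 3 (O(don_mask → waive_claim)) is O(not waive_claim → not don_mask), and O(not waive_claim) is already established, so O(not don_mask).
Premise 8 is O(not sign_manifest → don_mask); contrapositively O(not don_mask → sign_manifest). Since O(not don_mask) holds, K gives O(sign_manifest).
Yet premise 9 is F(sign_manifest), i.e. O(not sign_manifest).
We now have both O(sign_manifest) and O(not sign_manifest) — sign_manifest is simultaneously obligatory and forbidden, violating the D-axiom.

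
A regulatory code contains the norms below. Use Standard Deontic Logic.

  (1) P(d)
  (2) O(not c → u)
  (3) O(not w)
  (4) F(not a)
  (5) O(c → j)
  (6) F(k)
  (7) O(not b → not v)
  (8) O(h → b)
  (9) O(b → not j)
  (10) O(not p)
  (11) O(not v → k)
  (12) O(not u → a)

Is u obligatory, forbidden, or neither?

F(k) at premise 6 means O(not k).
Premise 11, O(not v → k), contraposes to O(not k → v); with O(not k) we get O(v).
The contrapositive of premise 7 (O(not b → not v)) is O(v → b), and O(v) is already established, so O(b).
With premise 9, O(b → not j), the K-axiom yields O(not j).
Premise 5, O(c → j), contraposes to O(not j → not c); with O(not j) we get O(not c).
With premise 2, O(not c → u), the K-axiom yields O(u).
Premises 1, 3, 4, 8, 10, 12 do not contribute to this derivation.
Hence u is obligatory.

Obligatory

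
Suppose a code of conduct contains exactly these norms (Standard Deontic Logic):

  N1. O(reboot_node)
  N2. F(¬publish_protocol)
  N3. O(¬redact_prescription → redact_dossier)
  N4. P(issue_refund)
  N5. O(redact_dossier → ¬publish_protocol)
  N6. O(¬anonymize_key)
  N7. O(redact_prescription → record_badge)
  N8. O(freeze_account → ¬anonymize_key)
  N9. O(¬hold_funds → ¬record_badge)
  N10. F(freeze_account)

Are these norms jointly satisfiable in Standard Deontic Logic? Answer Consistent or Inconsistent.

Premise 8 is O(freeze_account → ¬anonymize_key); even if O(¬anonymize_key) held, inferring O(freeze_account) would be affirming the consequent — invalid.
So O(freeze_account) is not derivable, and the apparent clash with O(¬freeze_account) does not arise.
A world satisfying every obligation exists (e.g. anonymize_key=false, freeze_account=false, hold_funds=true, issue_refund=false, publish_protocol=true, reboot_node=true, record_badge=true, redact_dossier=false, redact_prescription=true); no atom is both obligatory and forbidden, so the set is consistent.

Consistent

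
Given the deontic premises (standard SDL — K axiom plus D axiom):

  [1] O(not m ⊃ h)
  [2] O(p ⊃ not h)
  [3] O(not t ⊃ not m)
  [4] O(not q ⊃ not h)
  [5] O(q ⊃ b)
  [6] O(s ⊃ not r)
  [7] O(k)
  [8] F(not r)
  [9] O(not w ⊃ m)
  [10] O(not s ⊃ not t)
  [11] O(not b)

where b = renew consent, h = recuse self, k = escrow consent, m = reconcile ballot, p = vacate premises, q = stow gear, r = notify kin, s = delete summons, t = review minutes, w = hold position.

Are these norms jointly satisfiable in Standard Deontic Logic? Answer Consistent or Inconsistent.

Inconsistent

Premise 11 gives O(not b).
Premise 5, O(q ⊃ b), contraposes to O(not b ⊃ not q); with O(not b) we get O(not q).
Premise 4 is O(not q ⊃ not h); since O(not q), deontic closure gives O(not h).
Premise 1, O(not m ⊃ h), contraposes to O(not h ⊃ m); with O(not h) we get O(m).
The contrapositive of premise 3 (O(not t ⊃ not m)) is O(m ⊃ t), and O(m) is already established, so O(t).
The contrapositive of premise 10 (O(not s ⊃ not t)) is O(t ⊃ s), and O(t) is already established, so O(s).
Premise 6 is O(s ⊃ not r); since O(s), deontic closure gives O(not r).
However, F(not r) at premise 8 amounts to O(r).
We now have both O(not r) and O(r) — r is simultaneously obligatory and forbidden, violating the D-axiom.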